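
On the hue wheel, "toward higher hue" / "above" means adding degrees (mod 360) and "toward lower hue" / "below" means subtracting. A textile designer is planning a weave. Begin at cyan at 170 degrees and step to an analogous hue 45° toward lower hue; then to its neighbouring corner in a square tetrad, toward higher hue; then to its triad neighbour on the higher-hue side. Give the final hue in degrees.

−45° (analog 45° ↓): 170 − 45 = 125°
+90° (square ↑): 125 + 90 = 215°
+120° (triadic ↑): 215 + 120 = 335°

335°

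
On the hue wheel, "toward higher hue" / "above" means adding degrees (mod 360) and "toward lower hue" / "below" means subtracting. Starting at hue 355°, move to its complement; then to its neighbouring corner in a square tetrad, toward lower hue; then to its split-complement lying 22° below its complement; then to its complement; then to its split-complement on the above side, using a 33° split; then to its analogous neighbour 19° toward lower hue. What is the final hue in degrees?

complement +180°: 355 + 180 = 535 → 535 − 360 = 175°
square ↓ −90°: 175 − 90 = 85°
split-comp 22° ↓ +158°: 85 + 158 = 243°
complement +180°: 243 + 180 = 423 → 423 − 360 = 63°
split-comp 33° ↑ +213°: 63 + 213 = 276°
analog 19° ↓ −19°: 276 − 19 = 257°

257°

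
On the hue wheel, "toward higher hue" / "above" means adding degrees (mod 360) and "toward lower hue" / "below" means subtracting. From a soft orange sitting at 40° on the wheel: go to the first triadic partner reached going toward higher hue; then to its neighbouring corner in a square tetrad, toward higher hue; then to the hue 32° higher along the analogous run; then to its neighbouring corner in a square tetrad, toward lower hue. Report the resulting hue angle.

40 + 120 = 160°   (triadic ↑)
160 + 90 = 250°   (square ↑)
250 + 32 = 282°   (analog 32° ↑)
282 − 90 = 192°   (square ↓)

192°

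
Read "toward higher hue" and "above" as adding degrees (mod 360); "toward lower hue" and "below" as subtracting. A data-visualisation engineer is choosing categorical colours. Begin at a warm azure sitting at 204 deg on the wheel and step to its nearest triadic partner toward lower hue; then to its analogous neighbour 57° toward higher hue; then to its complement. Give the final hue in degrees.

−120° (triadic ↓): 204 − 120 = 84°
+57° (analog 57° ↑): 84 + 57 = 141°
+180° (complement): 141 + 180 = 321°

321°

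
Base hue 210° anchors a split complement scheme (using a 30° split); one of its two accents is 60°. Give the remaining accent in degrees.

Split-complementary hues sit 30° either side of the complement.
Complement of the base 210°: 210 + 180 = 390 → 390 − 360 = 30°
The given accent 60° is 30° one side of 30°; the other accent sits 30° the other side: 30 − 30 = 0°

0°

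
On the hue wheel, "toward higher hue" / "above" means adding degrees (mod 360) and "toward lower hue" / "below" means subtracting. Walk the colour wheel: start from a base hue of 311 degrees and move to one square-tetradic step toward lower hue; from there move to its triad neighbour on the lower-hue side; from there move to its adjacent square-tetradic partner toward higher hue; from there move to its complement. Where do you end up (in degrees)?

square ↓ −90°: 311 − 90 = 221°
triadic ↓ −120°: 221 − 120 = 101°
square ↑ +90°: 101 + 90 = 191°
complement +180°: 191 + 180 = 371 → 371 − 360 = 11°

11°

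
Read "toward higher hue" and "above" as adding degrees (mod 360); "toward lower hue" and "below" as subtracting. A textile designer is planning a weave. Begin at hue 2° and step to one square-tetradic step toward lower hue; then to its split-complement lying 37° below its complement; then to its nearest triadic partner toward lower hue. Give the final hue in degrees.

2 − 90 = -88 → -88 + 360 = 272°   (square ↓)
272 + 143 = 415 → 415 − 360 = 55°   (split-comp 37° ↓)
55 − 120 = -65 → -65 + 360 = 295°   (triadic ↓)

295°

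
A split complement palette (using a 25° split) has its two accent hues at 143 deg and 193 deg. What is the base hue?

348°

The accents sit 25° either side of the complement, so the complement is their short-arc midpoint on the wheel.
Short-arc midpoint of 143° and 193°: 168°.
Base is 180° from the complement: 168 − 180 = -12 → -12 + 360 = 348°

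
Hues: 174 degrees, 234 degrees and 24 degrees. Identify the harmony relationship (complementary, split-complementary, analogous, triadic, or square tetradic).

Sort the hues: 24°, 174°, 234°.
Successive gaps around the wheel: 150°, 60°, 150°.
Two 150° gaps and one 60° gap — a base hue opposite a pair of accents 30° either side of its complement — is the split-complementary pattern.

split-complementary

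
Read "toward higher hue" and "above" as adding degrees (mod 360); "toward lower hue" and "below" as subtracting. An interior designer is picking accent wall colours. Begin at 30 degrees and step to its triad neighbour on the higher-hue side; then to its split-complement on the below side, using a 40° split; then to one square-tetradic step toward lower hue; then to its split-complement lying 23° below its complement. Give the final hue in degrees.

+120° (triadic ↑): 30 + 120 = 150°
+140° (split-comp 40° ↓): 150 + 140 = 290°
−90° (square ↓): 290 − 90 = 200°
+157° (split-comp 23° ↓): 200 + 157 = 357°

357°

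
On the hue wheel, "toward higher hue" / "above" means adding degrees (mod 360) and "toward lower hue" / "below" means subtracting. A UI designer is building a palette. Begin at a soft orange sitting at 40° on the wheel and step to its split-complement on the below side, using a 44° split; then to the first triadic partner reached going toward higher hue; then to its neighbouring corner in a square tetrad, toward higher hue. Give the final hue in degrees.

26°

40 + 136 = 176°   (split-comp 44° ↓)
176 + 120 = 296°   (triadic ↑)
296 + 90 = 386 → 386 − 360 = 26°   (square ↑)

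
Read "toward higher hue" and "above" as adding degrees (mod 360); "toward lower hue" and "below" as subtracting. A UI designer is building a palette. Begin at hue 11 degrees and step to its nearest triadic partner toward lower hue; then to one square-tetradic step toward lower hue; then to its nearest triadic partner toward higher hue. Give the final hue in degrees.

281°

−120° (triadic ↓): 11 − 120 = -109 → -109 + 360 = 251°
−90° (square ↓): 251 − 90 = 161°
+120° (triadic ↑): 161 + 120 = 281°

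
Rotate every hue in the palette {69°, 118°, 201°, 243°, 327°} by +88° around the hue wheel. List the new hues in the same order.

69 + 88 = 157°
118 + 88 = 206°
201 + 88 = 289°
243 + 88 = 331°
327 + 88 = 415 → 415 − 360 = 55°

157°, 206°, 289°, 331°, 55°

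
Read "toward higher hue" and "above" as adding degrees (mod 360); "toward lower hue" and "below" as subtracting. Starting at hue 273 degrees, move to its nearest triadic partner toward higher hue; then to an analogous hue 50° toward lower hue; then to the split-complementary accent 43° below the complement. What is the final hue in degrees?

120°

triadic ↑ +120°: 273 + 120 = 393 → 393 − 360 = 33°
analog 50° ↓ −50°: 33 − 50 = -17 → -17 + 360 = 343°
split-comp 43° ↓ +137°: 343 + 137 = 480 → 480 − 360 = 120°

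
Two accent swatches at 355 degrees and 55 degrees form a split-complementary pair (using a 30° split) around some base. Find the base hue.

205°

The accents sit 30° either side of the complement, so the complement is their short-arc midpoint on the wheel.
Short-arc midpoint of 355° and 55°: 25°.
Base is 180° from the complement: 25 − 180 = -155 → -155 + 360 = 205°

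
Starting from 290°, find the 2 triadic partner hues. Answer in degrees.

50° and 170°

A triad places three hues 120° apart.
290 + 120 = 410 → 410 − 360 = 50°
290 + 240 = 530 → 530 − 360 = 170°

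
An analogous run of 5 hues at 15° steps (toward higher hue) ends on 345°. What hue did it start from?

285°

4 steps of 15° (toward higher hue) give a net shift of +60°.
Start = end − shift: 345 − 60 = 285°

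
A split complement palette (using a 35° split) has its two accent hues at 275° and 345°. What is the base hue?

The accents sit 35° either side of the complement, so the complement is their short-arc midpoint on the wheel.
Short-arc midpoint of 275° and 345°: 310°.
Base is 180° from the complement: 310 − 180 = 130°

130°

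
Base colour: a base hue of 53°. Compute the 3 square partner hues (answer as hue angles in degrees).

143°, 233°, 323°

A square tetradic scheme places four hues every 90°.
53 + 90 = 143°
53 + 180 = 233°
53 + 270 = 323°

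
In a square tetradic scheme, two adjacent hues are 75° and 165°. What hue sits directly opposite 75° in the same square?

255°

A square tetradic scheme places four hues 90° apart; opposite corners are 180° apart.
75 + 180 = 255°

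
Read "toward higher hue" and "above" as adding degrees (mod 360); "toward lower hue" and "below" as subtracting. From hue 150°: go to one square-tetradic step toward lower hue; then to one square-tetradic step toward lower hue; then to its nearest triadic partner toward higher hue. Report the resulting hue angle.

90°

−90° (square ↓): 150 − 90 = 60°
−90° (square ↓): 60 − 90 = -30 → -30 + 360 = 330°
+120° (triadic ↑): 330 + 120 = 450 → 450 − 360 = 90°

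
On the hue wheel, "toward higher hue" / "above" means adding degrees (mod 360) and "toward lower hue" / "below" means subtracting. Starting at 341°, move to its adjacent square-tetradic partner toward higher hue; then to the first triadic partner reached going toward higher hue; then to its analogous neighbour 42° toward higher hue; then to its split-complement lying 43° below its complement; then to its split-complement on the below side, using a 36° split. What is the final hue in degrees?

154°

341 + 90 = 431 → 431 − 360 = 71°   (square ↑)
71 + 120 = 191°   (triadic ↑)
191 + 42 = 233°   (analog 42° ↑)
233 + 137 = 370 → 370 − 360 = 10°   (split-comp 43° ↓)
10 + 144 = 154°   (split-comp 36° ↓)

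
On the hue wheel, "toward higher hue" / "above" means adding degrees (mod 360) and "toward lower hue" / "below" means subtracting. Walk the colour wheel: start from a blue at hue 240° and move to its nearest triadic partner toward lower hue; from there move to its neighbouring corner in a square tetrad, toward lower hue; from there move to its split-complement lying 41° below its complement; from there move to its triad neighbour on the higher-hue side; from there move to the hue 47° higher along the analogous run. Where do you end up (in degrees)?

240 − 120 = 120°   (triadic ↓)
120 − 90 = 30°   (square ↓)
30 + 139 = 169°   (split-comp 41° ↓)
169 + 120 = 289°   (triadic ↑)
289 + 47 = 336°   (analog 47° ↑)

336°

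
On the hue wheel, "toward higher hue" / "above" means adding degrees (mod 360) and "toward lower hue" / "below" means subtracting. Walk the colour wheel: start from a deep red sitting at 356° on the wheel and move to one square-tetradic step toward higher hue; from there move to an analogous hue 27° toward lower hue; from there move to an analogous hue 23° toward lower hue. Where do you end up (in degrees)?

36°

+90° (square ↑): 356 + 90 = 446 → 446 − 360 = 86°
−27° (analog 27° ↓): 86 − 27 = 59°
−23° (analog 23° ↓): 59 − 23 = 36°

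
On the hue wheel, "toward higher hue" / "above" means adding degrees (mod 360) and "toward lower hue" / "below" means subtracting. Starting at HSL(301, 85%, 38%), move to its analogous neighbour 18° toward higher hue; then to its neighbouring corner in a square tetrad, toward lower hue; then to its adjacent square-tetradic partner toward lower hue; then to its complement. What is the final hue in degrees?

analog 18° ↑ +18°: 301 + 18 = 319°
square ↓ −90°: 319 − 90 = 229°
square ↓ −90°: 229 − 90 = 139°
complement +180°: 139 + 180 = 319°

319°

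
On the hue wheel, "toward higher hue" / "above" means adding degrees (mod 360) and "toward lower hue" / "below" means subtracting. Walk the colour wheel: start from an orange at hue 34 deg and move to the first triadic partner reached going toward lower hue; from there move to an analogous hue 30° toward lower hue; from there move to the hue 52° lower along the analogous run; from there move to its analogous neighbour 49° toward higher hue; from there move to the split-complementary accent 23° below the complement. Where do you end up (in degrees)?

34 − 120 = -86 → -86 + 360 = 274°   (triadic ↓)
274 − 30 = 244°   (analog 30° ↓)
244 − 52 = 192°   (analog 52° ↓)
192 + 49 = 241°   (analog 49° ↑)
241 + 157 = 398 → 398 − 360 = 38°   (split-comp 23° ↓)

38°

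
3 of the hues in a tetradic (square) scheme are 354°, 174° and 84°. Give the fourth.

264°

A square tetradic scheme places four hues every 90°.
The full set through 84° is {84°, 174°, 264°, 354°}.
Given {84°, 174°, 354°}, the missing hue is 264°.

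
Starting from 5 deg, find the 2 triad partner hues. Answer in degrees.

125° and 245°

A triad places three hues 120° apart.
5 + 120 = 125°
5 + 240 = 245°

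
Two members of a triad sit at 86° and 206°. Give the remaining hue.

326°

A triad spaces three hues 120° apart.
The full set is {86°, 206°, 326°}.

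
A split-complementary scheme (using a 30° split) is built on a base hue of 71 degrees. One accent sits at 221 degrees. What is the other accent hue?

Split-complementary hues sit 30° either side of the complement.
Complement of the base 71°: 71 + 180 = 251°
The given accent 221° is 30° one side of 251°; the other accent sits 30° the other side: 251 + 30 = 281°

281°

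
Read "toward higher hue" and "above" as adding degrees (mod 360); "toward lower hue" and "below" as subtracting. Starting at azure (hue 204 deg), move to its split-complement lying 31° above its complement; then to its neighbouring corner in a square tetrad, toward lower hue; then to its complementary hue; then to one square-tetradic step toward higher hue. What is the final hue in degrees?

235°

+211° (split-comp 31° ↑): 204 + 211 = 415 → 415 − 360 = 55°
−90° (square ↓): 55 − 90 = -35 → -35 + 360 = 325°
+180° (complement): 325 + 180 = 505 → 505 − 360 = 145°
+90° (square ↑): 145 + 90 = 235°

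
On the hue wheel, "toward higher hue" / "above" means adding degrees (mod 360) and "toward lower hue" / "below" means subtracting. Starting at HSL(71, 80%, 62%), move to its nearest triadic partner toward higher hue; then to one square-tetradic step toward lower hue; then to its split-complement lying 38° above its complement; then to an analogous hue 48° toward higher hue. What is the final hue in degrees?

7°

triadic ↑ +120°: 71 + 120 = 191°
square ↓ −90°: 191 − 90 = 101°
split-comp 38° ↑ +218°: 101 + 218 = 319°
analog 48° ↑ +48°: 319 + 48 = 367 → 367 − 360 = 7°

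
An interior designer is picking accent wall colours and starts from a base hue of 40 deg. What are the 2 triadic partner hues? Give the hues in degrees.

A triad places three hues 120° apart.
40 + 120 = 160°
40 + 240 = 280°

160° and 280°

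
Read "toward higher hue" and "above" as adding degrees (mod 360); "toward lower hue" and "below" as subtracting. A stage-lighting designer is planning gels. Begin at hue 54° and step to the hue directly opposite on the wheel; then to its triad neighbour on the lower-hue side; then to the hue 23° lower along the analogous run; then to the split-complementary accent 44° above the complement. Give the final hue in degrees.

315°

+180° (complement): 54 + 180 = 234°
−120° (triadic ↓): 234 − 120 = 114°
−23° (analog 23° ↓): 114 − 23 = 91°
+224° (split-comp 44° ↑): 91 + 224 = 315°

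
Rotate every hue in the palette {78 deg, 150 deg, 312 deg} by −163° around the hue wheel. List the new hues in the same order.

275°, 347°, 149°

78 − 163 = -85 → -85 + 360 = 275°
150 − 163 = -13 → -13 + 360 = 347°
312 − 163 = 149°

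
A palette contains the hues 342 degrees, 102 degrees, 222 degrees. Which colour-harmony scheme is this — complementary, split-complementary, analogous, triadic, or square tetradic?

Sort the hues: 102°, 222°, 342°.
Successive gaps around the wheel: 120°, 120°, 120°.
Three hues equally spaced 120° apart form a triad.

triadic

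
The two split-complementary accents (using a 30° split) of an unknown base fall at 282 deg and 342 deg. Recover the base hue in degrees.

132°

The accents sit 30° either side of the complement, so the complement is their short-arc midpoint on the wheel.
Short-arc midpoint of 282° and 342°: 312°.
Base is 180° from the complement: 312 − 180 = 132°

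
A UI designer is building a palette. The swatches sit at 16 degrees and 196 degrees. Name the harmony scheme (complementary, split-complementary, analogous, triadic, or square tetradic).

Sort the hues: 16°, 196°.
Successive gaps around the wheel: 180°, 180°.
Two hues 180° apart are complementary.

complementary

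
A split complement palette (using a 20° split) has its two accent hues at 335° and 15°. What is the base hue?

175°

The accents sit 20° either side of the complement, so the complement is their short-arc midpoint on the wheel.
Short-arc midpoint of 335° and 15°: 355°.
Base is 180° from the complement: 355 − 180 = 175°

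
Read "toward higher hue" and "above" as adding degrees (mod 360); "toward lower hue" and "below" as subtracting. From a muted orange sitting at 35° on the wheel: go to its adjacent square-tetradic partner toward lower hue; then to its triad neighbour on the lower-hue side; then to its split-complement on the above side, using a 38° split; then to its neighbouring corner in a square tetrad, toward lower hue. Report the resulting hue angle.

−90° (square ↓): 35 − 90 = -55 → -55 + 360 = 305°
−120° (triadic ↓): 305 − 120 = 185°
+218° (split-comp 38° ↑): 185 + 218 = 403 → 403 − 360 = 43°
−90° (square ↓): 43 − 90 = -47 → -47 + 360 = 313°

313°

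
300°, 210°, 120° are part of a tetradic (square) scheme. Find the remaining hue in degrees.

30°

A square tetradic scheme places four hues every 90°.
The full set through 120° is {30°, 120°, 210°, 300°}.
Given {120°, 210°, 300°}, the missing hue is 30°.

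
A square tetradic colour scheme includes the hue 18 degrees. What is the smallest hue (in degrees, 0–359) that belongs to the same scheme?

A square tetradic scheme places four hues every 90°.
The full set through 18° is {18°, 108°, 198°, 288°}.

18°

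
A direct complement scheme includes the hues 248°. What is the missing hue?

68°

The complement sits 180° across the wheel.
The full set through 248° is {68°, 248°}.
Given {248°}, the missing hue is 68°.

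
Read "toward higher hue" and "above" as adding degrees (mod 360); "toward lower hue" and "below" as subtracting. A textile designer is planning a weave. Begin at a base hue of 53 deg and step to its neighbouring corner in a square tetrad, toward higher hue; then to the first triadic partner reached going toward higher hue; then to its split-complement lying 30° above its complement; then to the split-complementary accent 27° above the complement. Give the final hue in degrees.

+90° (square ↑): 53 + 90 = 143°
+120° (triadic ↑): 143 + 120 = 263°
+210° (split-comp 30° ↑): 263 + 210 = 473 → 473 − 360 = 113°
+207° (split-comp 27° ↑): 113 + 207 = 320°

320°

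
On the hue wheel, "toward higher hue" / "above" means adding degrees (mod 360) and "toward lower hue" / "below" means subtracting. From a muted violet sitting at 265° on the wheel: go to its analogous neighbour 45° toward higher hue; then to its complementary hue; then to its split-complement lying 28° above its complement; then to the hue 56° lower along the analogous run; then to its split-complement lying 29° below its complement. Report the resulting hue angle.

73°

+45° (analog 45° ↑): 265 + 45 = 310°
+180° (complement): 310 + 180 = 490 → 490 − 360 = 130°
+208° (split-comp 28° ↑): 130 + 208 = 338°
−56° (analog 56° ↓): 338 − 56 = 282°
+151° (split-comp 29° ↓): 282 + 151 = 433 → 433 − 360 = 73°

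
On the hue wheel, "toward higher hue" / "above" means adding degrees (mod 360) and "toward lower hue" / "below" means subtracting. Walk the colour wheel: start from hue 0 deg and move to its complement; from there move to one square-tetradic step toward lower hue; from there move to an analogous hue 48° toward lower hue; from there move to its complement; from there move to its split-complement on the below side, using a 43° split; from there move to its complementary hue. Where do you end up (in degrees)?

179°

0 + 180 = 180°   (complement)
180 − 90 = 90°   (square ↓)
90 − 48 = 42°   (analog 48° ↓)
42 + 180 = 222°   (complement)
222 + 137 = 359°   (split-comp 43° ↓)
359 + 180 = 539 → 539 − 360 = 179°   (complement)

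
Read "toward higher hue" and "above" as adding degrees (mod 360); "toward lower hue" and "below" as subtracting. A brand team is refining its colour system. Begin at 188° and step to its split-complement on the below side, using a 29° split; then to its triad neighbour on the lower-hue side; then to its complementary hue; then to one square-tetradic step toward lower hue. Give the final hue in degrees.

+151° (split-comp 29° ↓): 188 + 151 = 339°
−120° (triadic ↓): 339 − 120 = 219°
+180° (complement): 219 + 180 = 399 → 399 − 360 = 39°
−90° (square ↓): 39 − 90 = -51 → -51 + 360 = 309°

309°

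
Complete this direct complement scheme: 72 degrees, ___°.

252°

The complement sits 180° across the wheel.
The full set through 72° is {72°, 252°}.
Given {72°}, the missing hue is 252°.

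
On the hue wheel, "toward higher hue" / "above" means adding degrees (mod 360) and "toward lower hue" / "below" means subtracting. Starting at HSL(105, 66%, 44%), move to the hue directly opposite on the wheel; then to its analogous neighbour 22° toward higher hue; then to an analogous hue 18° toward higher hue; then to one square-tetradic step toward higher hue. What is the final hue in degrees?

+180° (complement): 105 + 180 = 285°
+22° (analog 22° ↑): 285 + 22 = 307°
+18° (analog 18° ↑): 307 + 18 = 325°
+90° (square ↑): 325 + 90 = 415 → 415 − 360 = 55°

55°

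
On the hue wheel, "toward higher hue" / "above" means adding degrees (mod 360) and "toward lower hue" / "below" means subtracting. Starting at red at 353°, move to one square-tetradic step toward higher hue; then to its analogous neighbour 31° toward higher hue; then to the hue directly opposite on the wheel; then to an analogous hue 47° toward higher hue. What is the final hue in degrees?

+90° (square ↑): 353 + 90 = 443 → 443 − 360 = 83°
+31° (analog 31° ↑): 83 + 31 = 114°
+180° (complement): 114 + 180 = 294°
+47° (analog 47° ↑): 294 + 47 = 341°

341°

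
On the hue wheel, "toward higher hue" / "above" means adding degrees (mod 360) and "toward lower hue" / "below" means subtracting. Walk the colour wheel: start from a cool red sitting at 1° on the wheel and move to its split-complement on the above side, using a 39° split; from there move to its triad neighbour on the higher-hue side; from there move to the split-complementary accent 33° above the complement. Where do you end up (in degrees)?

1 + 219 = 220°   (split-comp 39° ↑)
220 + 120 = 340°   (triadic ↑)
340 + 213 = 553 → 553 − 360 = 193°   (split-comp 33° ↑)

193°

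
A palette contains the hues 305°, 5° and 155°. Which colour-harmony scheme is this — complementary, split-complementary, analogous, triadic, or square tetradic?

split-complementary

Sort the hues: 5°, 155°, 305°.
Successive gaps around the wheel: 150°, 150°, 60°.
Two 150° gaps and one 60° gap — a base hue opposite a pair of accents 30° either side of its complement — is the split-complementary pattern.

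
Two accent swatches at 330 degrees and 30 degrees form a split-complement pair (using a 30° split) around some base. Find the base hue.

180°

The accents sit 30° either side of the complement, so the complement is their short-arc midpoint on the wheel.
Short-arc midpoint of 330° and 30°: 0°.
Base is 180° from the complement: 0 − 180 = -180 → -180 + 360 = 180°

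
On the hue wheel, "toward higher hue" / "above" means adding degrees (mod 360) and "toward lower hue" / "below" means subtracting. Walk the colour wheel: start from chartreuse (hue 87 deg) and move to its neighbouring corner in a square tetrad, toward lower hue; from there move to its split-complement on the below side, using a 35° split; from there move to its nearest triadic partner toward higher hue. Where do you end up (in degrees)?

262°

−90° (square ↓): 87 − 90 = -3 → -3 + 360 = 357°
+145° (split-comp 35° ↓): 357 + 145 = 502 → 502 − 360 = 142°
+120° (triadic ↑): 142 + 120 = 262°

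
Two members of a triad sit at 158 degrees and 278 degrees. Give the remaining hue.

A triad spaces three hues 120° apart.
The full set is {38°, 158°, 278°}.

38°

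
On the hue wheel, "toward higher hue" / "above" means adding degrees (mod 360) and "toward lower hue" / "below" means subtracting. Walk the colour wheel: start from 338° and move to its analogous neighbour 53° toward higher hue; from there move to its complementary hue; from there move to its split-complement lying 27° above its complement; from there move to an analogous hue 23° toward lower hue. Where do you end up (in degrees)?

35°

analog 53° ↑ +53°: 338 + 53 = 391 → 391 − 360 = 31°
complement +180°: 31 + 180 = 211°
split-comp 27° ↑ +207°: 211 + 207 = 418 → 418 − 360 = 58°
analog 23° ↓ −23°: 58 − 23 = 35°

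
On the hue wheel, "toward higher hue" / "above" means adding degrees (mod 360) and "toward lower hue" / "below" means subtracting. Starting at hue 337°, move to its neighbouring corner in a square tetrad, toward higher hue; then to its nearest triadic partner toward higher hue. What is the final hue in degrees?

337 + 90 = 427 → 427 − 360 = 67°   (square ↑)
67 + 120 = 187°   (triadic ↑)

187°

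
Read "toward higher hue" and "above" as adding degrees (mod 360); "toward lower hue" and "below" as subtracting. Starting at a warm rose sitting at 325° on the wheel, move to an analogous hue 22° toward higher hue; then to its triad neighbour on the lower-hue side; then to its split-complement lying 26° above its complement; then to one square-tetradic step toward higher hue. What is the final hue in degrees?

325 + 22 = 347°   (analog 22° ↑)
347 − 120 = 227°   (triadic ↓)
227 + 206 = 433 → 433 − 360 = 73°   (split-comp 26° ↑)
73 + 90 = 163°   (square ↑)

163°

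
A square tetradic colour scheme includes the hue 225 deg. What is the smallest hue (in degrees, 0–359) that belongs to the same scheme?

45°

A square tetradic scheme places four hues every 90°.
The full set through 225° is {45°, 135°, 225°, 315°}.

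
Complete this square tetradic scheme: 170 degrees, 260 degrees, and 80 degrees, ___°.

A square tetradic scheme places four hues every 90°.
The full set through 80° is {80°, 170°, 260°, 350°}.
Given {80°, 170°, 260°}, the missing hue is 350°.

350°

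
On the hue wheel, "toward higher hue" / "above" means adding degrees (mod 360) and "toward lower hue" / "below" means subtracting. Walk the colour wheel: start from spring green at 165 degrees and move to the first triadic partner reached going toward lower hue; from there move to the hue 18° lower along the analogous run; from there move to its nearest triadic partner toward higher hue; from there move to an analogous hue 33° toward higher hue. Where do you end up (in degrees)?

triadic ↓ −120°: 165 − 120 = 45°
analog 18° ↓ −18°: 45 − 18 = 27°
triadic ↑ +120°: 27 + 120 = 147°
analog 33° ↑ +33°: 147 + 33 = 180°

180°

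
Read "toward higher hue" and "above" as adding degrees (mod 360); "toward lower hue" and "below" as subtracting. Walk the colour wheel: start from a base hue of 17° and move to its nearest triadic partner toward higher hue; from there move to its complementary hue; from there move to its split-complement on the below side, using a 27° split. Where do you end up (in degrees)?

110°

17 + 120 = 137°   (triadic ↑)
137 + 180 = 317°   (complement)
317 + 153 = 470 → 470 − 360 = 110°   (split-comp 27° ↓)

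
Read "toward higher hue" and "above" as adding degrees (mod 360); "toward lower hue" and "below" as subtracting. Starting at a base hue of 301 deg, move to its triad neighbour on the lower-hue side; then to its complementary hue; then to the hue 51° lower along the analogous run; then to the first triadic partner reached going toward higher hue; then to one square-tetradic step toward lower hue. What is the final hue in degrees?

340°

−120° (triadic ↓): 301 − 120 = 181°
+180° (complement): 181 + 180 = 361 → 361 − 360 = 1°
−51° (analog 51° ↓): 1 − 51 = -50 → -50 + 360 = 310°
+120° (triadic ↑): 310 + 120 = 430 → 430 − 360 = 70°
−90° (square ↓): 70 − 90 = -20 → -20 + 360 = 340°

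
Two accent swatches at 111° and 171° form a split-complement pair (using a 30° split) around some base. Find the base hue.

321°

The accents sit 30° either side of the complement, so the complement is their short-arc midpoint on the wheel.
Short-arc midpoint of 111° and 171°: 141°.
Base is 180° from the complement: 141 − 180 = -39 → -39 + 360 = 321°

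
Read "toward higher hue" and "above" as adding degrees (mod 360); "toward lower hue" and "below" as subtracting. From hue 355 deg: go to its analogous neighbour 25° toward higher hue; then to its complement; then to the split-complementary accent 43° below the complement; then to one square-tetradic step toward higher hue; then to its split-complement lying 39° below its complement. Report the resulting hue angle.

208°

+25° (analog 25° ↑): 355 + 25 = 380 → 380 − 360 = 20°
+180° (complement): 20 + 180 = 200°
+137° (split-comp 43° ↓): 200 + 137 = 337°
+90° (square ↑): 337 + 90 = 427 → 427 − 360 = 67°
+141° (split-comp 39° ↓): 67 + 141 = 208°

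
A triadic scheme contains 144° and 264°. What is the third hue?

24°

A triad spaces three hues 120° apart.
The full set is {24°, 144°, 264°}.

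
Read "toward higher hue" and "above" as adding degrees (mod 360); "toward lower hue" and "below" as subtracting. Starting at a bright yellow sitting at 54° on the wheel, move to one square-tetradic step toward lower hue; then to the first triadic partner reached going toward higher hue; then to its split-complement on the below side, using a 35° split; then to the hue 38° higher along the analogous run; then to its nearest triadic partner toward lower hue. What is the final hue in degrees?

147°

square ↓ −90°: 54 − 90 = -36 → -36 + 360 = 324°
triadic ↑ +120°: 324 + 120 = 444 → 444 − 360 = 84°
split-comp 35° ↓ +145°: 84 + 145 = 229°
analog 38° ↑ +38°: 229 + 38 = 267°
triadic ↓ −120°: 267 − 120 = 147°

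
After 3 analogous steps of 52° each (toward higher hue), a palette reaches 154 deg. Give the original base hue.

3 steps of 52° (toward higher hue) give a net shift of +156°.
Start = end − shift: 154 − 156 = -2 → -2 + 360 = 358°

358°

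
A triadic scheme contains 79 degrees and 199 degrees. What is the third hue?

319°

A triad spaces three hues 120° apart.
The full set is {79°, 199°, 319°}.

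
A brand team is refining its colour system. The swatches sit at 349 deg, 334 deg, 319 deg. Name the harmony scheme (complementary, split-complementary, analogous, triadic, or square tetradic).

analogous

Sort the hues: 319°, 334°, 349°.
Successive gaps around the wheel: 15°, 15°, 330°.
A run of hues at equal small steps (15°) with one large closing gap is an analogous group.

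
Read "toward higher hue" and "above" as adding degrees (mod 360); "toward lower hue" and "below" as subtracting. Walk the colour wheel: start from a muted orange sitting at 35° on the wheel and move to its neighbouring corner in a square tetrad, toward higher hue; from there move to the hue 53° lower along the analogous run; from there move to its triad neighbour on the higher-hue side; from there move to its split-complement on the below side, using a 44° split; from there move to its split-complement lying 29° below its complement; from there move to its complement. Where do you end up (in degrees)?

+90° (square ↑): 35 + 90 = 125°
−53° (analog 53° ↓): 125 − 53 = 72°
+120° (triadic ↑): 72 + 120 = 192°
+136° (split-comp 44° ↓): 192 + 136 = 328°
+151° (split-comp 29° ↓): 328 + 151 = 479 → 479 − 360 = 119°
+180° (complement): 119 + 180 = 299°

299°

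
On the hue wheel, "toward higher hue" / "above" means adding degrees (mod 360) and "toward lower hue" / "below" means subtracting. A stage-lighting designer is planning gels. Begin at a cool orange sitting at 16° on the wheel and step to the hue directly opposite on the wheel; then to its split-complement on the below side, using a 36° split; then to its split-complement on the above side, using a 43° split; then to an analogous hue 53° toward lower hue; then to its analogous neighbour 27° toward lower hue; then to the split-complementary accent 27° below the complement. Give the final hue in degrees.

+180° (complement): 16 + 180 = 196°
+144° (split-comp 36° ↓): 196 + 144 = 340°
+223° (split-comp 43° ↑): 340 + 223 = 563 → 563 − 360 = 203°
−53° (analog 53° ↓): 203 − 53 = 150°
−27° (analog 27° ↓): 150 − 27 = 123°
+153° (split-comp 27° ↓): 123 + 153 = 276°

276°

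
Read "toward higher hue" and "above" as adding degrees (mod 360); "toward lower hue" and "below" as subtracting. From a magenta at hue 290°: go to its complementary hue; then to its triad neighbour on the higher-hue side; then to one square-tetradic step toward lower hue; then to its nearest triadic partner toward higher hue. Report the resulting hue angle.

complement +180°: 290 + 180 = 470 → 470 − 360 = 110°
triadic ↑ +120°: 110 + 120 = 230°
square ↓ −90°: 230 − 90 = 140°
triadic ↑ +120°: 140 + 120 = 260°

260°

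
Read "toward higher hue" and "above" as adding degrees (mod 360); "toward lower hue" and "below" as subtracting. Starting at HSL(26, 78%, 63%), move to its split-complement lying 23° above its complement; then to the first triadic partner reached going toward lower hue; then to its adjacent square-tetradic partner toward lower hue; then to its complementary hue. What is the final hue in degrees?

+203° (split-comp 23° ↑): 26 + 203 = 229°
−120° (triadic ↓): 229 − 120 = 109°
−90° (square ↓): 109 − 90 = 19°
+180° (complement): 19 + 180 = 199°

199°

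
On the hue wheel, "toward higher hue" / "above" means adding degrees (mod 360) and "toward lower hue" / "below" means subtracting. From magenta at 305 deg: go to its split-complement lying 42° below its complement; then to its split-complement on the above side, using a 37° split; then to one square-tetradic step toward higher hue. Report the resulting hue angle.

split-comp 42° ↓ +138°: 305 + 138 = 443 → 443 − 360 = 83°
split-comp 37° ↑ +217°: 83 + 217 = 300°
square ↑ +90°: 300 + 90 = 390 → 390 − 360 = 30°

30°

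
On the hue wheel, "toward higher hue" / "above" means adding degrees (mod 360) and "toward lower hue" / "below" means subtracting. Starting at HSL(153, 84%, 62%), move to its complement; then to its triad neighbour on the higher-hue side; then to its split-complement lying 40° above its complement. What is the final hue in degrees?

313°

+180° (complement): 153 + 180 = 333°
+120° (triadic ↑): 333 + 120 = 453 → 453 − 360 = 93°
+220° (split-comp 40° ↑): 93 + 220 = 313°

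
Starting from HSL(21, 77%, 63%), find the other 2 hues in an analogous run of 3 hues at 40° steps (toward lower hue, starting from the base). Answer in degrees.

341° and 301°

Analogous hues sit every 40° along the wheel.
21 − 40 = -19 → -19 + 360 = 341°
21 − 80 = -59 → -59 + 360 = 301°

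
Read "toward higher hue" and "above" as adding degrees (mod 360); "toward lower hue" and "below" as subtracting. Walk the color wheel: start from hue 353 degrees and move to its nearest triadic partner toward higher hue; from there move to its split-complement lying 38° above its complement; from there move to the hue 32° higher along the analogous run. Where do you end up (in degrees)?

3°

+120° (triadic ↑): 353 + 120 = 473 → 473 − 360 = 113°
+218° (split-comp 38° ↑): 113 + 218 = 331°
+32° (analog 32° ↑): 331 + 32 = 363 → 363 − 360 = 3°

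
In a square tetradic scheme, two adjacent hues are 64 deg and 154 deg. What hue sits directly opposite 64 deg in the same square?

244°

A square tetradic scheme places four hues 90° apart; opposite corners are 180° apart.
64 + 180 = 244°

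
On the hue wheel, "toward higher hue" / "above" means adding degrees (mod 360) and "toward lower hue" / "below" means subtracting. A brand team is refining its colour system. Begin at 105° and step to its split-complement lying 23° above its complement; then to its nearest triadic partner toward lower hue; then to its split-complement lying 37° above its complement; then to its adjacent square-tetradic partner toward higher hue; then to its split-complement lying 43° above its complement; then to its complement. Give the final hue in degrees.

+203° (split-comp 23° ↑): 105 + 203 = 308°
−120° (triadic ↓): 308 − 120 = 188°
+217° (split-comp 37° ↑): 188 + 217 = 405 → 405 − 360 = 45°
+90° (square ↑): 45 + 90 = 135°
+223° (split-comp 43° ↑): 135 + 223 = 358°
+180° (complement): 358 + 180 = 538 → 538 − 360 = 178°

178°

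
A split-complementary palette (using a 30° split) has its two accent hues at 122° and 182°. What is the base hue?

The accents sit 30° either side of the complement, so the complement is their short-arc midpoint on the wheel.
Short-arc midpoint of 122° and 182°: 152°.
Base is 180° from the complement: 152 − 180 = -28 → -28 + 360 = 332°

332°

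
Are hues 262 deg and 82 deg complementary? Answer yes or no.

Angular distance: |262 − 82| = 180 = 180°.
Complementary requires 180°.

yes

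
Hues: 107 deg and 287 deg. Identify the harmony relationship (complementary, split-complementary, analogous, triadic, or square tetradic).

Sort the hues: 107°, 287°.
Successive gaps around the wheel: 180°, 180°.
Two hues 180° apart are complementary.

complementary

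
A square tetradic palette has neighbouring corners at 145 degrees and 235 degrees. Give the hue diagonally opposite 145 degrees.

A square tetradic scheme places four hues 90° apart; opposite corners are 180° apart.
145 + 180 = 325°

325°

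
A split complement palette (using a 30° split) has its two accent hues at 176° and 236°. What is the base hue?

26°

The accents sit 30° either side of the complement, so the complement is their short-arc midpoint on the wheel.
Short-arc midpoint of 176° and 236°: 206°.
Base is 180° from the complement: 206 − 180 = 26°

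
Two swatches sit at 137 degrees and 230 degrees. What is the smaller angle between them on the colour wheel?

|137 − 230| = 93.
93 ≤ 180, so the shorter arc is 93°.

93°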